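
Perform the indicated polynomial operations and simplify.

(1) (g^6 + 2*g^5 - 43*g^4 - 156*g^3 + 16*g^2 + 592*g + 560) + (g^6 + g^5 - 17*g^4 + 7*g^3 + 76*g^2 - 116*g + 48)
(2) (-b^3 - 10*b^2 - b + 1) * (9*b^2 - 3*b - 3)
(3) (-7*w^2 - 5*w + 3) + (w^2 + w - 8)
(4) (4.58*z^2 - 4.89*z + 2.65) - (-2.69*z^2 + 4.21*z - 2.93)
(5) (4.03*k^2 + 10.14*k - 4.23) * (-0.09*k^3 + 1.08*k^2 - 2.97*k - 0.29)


(1) = 2*g^6 + 3*g^5 - 60*g^4 - 149*g^3 + 92*g^2 + 476*g + 608
(2) = -9*b^5 - 87*b^4 + 24*b^3 + 42*b^2 - 3
(3) = -6*w^2 - 4*w - 5
(4) = 7.27*z^2 - 9.1*z + 5.58
(5) = -0.3627*k^5 + 3.4398*k^4 - 0.6372*k^3 - 35.8529*k^2 + 9.6225*k + 1.2267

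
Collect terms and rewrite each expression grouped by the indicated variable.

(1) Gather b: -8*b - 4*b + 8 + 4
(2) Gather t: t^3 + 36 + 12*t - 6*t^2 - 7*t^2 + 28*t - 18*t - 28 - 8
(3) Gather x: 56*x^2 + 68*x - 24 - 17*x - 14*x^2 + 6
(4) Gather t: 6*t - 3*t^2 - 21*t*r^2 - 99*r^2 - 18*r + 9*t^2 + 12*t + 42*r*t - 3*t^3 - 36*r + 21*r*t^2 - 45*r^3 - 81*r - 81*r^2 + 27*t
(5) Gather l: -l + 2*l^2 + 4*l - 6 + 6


(1) = 12 - 12*b
(2) = t^3 - 13*t^2 + 22*t
(3) = 42*x^2 + 51*x - 18
(4) = -45*r^3 - 180*r^2 - 135*r - 3*t^3 + t^2*(21*r + 6) + t*(-21*r^2 + 42*r + 45)
(5) = 2*l^2 + 3*l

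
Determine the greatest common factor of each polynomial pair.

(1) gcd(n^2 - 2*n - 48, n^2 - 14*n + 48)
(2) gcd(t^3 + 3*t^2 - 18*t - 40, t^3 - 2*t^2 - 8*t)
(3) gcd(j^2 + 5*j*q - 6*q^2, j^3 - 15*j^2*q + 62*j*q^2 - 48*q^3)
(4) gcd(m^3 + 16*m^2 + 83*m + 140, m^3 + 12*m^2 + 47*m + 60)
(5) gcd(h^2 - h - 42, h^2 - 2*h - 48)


(1) = gcd((n - 8)*(n + 6), (n - 8)*(n - 6)) = n - 8
(2) = t^2 - 2*t - 8
(3) = gcd((j - q)*(j + 6*q), (j - 8*q)*(j - 6*q)*(j - q)) = -j + q
(4) = m^2 + 9*m + 20
(5) = h + 6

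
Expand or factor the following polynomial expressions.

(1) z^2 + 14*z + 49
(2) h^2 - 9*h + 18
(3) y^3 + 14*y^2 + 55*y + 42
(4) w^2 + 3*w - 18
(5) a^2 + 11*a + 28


(1) = (z + 7)^2
(2) = (h - 6)*(h - 3)
(3) = (y + 1)*(y + 6)*(y + 7)
(4) = (w - 3)*(w + 6)
(5) = (a + 4)*(a + 7)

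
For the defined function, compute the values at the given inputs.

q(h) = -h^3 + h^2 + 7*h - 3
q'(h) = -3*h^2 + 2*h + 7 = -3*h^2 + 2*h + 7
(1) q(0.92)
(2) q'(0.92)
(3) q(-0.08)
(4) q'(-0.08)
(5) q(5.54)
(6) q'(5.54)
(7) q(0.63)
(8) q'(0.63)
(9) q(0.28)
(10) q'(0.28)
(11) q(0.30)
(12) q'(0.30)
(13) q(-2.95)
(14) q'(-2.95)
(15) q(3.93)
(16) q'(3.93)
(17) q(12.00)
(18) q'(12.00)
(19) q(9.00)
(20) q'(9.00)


(1) = 3.51
(2) = 6.30
(3) = -3.55
(4) = 6.82
(5) = -103.56
(6) = -73.99
(7) = 1.56
(8) = 7.07
(9) = -0.98
(10) = 7.32
(11) = -0.84
(12) = 7.33
(13) = 10.72
(14) = -25.01
(15) = -20.74
(16) = -31.47
(17) = -1503.00
(18) = -401.00
(19) = -588.00
(20) = -218.00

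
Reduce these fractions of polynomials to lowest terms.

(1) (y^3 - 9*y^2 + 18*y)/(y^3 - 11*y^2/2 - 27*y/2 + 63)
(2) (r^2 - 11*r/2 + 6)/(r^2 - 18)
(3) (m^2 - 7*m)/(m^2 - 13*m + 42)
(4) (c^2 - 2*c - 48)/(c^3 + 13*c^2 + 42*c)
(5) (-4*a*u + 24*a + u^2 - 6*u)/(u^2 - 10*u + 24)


(1) = 2*y/(2*y + 7)
(2) = (2*r^2 - 11*r + 12)/(2*r^2 - 36)
(3) = m/(m - 6)
(4) = (c - 8)/(c^2 + 7*c)
(5) = (-4*a + u)/(u - 4)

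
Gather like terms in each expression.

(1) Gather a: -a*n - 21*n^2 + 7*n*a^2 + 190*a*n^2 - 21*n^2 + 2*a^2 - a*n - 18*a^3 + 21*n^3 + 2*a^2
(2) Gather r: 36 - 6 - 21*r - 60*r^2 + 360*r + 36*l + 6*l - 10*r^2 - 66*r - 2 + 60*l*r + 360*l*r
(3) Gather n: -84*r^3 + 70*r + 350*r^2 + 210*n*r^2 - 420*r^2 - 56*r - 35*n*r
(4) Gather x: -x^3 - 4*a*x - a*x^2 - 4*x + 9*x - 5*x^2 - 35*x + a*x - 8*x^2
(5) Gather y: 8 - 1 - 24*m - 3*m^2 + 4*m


(1) = -18*a^3 + a^2*(7*n + 4) + a*(190*n^2 - 2*n) + 21*n^3 - 42*n^2
(2) = 42*l - 70*r^2 + r*(420*l + 273) + 28
(3) = n*(210*r^2 - 35*r) - 84*r^3 - 70*r^2 + 14*r
(4) = -x^3 + x^2*(-a - 13) + x*(-3*a - 30)
(5) = -3*m^2 - 20*m + 7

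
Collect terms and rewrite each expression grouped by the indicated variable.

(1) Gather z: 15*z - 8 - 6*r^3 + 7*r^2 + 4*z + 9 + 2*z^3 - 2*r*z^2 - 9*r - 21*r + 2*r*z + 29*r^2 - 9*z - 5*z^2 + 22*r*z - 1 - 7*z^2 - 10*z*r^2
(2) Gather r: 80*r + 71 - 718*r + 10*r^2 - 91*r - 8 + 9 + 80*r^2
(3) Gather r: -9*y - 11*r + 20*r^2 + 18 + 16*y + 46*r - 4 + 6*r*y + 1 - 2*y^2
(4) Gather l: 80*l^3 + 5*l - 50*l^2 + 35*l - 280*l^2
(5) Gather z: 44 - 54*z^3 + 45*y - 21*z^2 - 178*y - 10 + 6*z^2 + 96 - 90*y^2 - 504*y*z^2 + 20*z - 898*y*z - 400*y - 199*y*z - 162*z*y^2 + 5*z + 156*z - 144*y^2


(1) = -6*r^3 + 36*r^2 - 30*r + 2*z^3 + z^2*(-2*r - 12) + z*(-10*r^2 + 24*r + 10)
(2) = 90*r^2 - 729*r + 72
(3) = 20*r^2 + r*(6*y + 35) - 2*y^2 + 7*y + 15
(4) = 80*l^3 - 330*l^2 + 40*l
(5) = -234*y^2 - 533*y - 54*z^3 + z^2*(-504*y - 15) + z*(-162*y^2 - 1097*y + 181) + 130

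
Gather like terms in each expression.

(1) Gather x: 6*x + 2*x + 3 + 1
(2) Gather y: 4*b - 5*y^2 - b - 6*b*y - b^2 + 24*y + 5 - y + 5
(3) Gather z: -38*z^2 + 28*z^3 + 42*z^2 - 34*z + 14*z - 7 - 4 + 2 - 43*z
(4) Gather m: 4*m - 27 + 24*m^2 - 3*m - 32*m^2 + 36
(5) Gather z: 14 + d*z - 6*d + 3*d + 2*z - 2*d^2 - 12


(1) = 8*x + 4
(2) = -b^2 + 3*b - 5*y^2 + y*(23 - 6*b) + 10
(3) = 28*z^3 + 4*z^2 - 63*z - 9
(4) = -8*m^2 + m + 9
(5) = -2*d^2 - 3*d + z*(d + 2) + 2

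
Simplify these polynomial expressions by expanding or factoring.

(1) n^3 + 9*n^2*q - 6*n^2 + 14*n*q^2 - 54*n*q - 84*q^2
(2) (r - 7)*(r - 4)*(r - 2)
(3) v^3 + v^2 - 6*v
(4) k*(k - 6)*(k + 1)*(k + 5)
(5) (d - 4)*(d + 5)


(1) = (n - 6)*(n + 2*q)*(n + 7*q)
(2) = r^3 - 13*r^2 + 50*r - 56
(3) = v*(v - 2)*(v + 3)
(4) = k^4 - 31*k^2 - 30*k
(5) = d^2 + d - 20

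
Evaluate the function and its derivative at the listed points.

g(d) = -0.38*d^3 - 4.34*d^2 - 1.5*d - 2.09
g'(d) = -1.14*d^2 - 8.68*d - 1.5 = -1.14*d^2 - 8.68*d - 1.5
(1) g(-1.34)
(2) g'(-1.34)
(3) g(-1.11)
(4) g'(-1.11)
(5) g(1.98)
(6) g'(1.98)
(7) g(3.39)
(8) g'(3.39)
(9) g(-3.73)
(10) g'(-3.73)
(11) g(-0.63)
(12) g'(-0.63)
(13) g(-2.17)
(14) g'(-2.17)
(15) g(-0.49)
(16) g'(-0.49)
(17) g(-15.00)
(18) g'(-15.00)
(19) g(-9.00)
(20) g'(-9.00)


(1) = -6.96
(2) = 8.08
(3) = -5.25
(4) = 6.73
(5) = -25.02
(6) = -23.16
(7) = -71.85
(8) = -44.03
(9) = -37.16
(10) = 15.02
(11) = -2.77
(12) = 3.52
(13) = -15.39
(14) = 11.97
(15) = -2.35
(16) = 2.48
(17) = 326.41
(18) = -127.80
(19) = -63.11
(20) = -15.72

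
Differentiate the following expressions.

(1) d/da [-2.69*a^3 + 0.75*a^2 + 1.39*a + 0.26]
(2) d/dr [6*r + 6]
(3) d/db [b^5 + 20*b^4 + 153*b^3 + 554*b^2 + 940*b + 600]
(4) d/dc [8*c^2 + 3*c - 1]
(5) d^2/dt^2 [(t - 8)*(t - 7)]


(1) = -8.07*a^2 + 1.5*a + 1.39
(2) = 6
(3) = 5*b^4 + 80*b^3 + 459*b^2 + 1108*b + 940
(4) = 16*c + 3
(5) = 2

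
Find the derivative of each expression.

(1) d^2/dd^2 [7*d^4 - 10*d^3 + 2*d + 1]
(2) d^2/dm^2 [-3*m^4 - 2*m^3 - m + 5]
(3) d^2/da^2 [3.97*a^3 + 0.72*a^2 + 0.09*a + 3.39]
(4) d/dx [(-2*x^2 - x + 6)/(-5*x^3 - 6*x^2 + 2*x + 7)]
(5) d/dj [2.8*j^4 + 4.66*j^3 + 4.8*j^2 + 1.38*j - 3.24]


(1) = 12*d*(7*d - 5)
(2) = 12*m*(-3*m - 1)
(3) = 23.82*a + 1.44
(4) = (-10*x^4 - 10*x^3 + 80*x^2 + 44*x - 19)/(25*x^6 + 60*x^5 + 16*x^4 - 94*x^3 - 80*x^2 + 28*x + 49)
(5) = 11.2*j^3 + 13.98*j^2 + 9.6*j + 1.38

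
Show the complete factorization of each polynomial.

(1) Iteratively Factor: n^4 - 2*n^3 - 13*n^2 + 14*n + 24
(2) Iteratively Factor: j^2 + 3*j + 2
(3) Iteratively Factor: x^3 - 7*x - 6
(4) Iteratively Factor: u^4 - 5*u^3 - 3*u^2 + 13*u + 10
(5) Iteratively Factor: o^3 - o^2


(1) = (n + 3)*(n^3 - 5*n^2 + 2*n + 8) = (n - 4)*(n + 3)*(n^2 - n - 2) = (n - 4)*(n - 2)*(n + 3)*(n + 1)
(2) = (j + 2)*(j + 1)
(3) = (x + 2)*(x^2 - 2*x - 3) = (x - 3)*(x + 2)*(x + 1)
(4) = (u - 5)*(u^3 - 3*u - 2) = (u - 5)*(u + 1)*(u^2 - u - 2) = (u - 5)*(u + 1)^2*(u - 2)
(5) = (o)*(o^2 - o) = o^2*(o - 1)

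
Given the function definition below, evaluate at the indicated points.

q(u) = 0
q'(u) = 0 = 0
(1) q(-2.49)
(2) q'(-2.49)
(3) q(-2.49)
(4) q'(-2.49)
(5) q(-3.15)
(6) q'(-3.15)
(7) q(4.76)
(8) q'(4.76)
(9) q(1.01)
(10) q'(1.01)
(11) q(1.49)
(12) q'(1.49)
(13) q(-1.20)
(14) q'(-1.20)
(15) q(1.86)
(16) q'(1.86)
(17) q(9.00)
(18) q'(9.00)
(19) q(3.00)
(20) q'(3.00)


(1) = 0.00
(2) = 0.00
(3) = 0.00
(4) = 0.00
(5) = 0.00
(6) = 0.00
(7) = 0.00
(8) = 0.00
(9) = 0.00
(10) = 0.00
(11) = 0.00
(12) = 0.00
(13) = 0.00
(14) = 0.00
(15) = 0.00
(16) = 0.00
(17) = 0.00
(18) = 0.00
(19) = 0.00
(20) = 0.00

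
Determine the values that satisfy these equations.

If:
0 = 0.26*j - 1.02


Then:
j = 3.92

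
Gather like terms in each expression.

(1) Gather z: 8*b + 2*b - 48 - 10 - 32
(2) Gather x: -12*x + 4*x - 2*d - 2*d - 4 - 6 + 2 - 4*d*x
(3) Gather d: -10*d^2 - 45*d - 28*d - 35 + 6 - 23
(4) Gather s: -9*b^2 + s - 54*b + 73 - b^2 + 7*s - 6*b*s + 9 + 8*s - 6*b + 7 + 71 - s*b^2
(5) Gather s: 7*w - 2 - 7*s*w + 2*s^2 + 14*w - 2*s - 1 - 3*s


(1) = 10*b - 90
(2) = -4*d + x*(-4*d - 8) - 8
(3) = -10*d^2 - 73*d - 52
(4) = -10*b^2 - 60*b + s*(-b^2 - 6*b + 16) + 160
(5) = 2*s^2 + s*(-7*w - 5) + 21*w - 3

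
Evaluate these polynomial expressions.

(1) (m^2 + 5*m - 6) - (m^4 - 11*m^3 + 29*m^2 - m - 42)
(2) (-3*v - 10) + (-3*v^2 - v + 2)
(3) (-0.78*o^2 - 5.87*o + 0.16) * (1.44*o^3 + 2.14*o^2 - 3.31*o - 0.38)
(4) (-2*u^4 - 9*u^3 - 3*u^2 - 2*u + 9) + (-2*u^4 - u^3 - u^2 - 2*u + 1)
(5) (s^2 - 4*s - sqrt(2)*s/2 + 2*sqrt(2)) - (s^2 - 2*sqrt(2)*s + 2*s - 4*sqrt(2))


(1) = -m^4 + 11*m^3 - 28*m^2 + 6*m + 36
(2) = -3*v^2 - 4*v - 8
(3) = -1.1232*o^5 - 10.122*o^4 - 9.7496*o^3 + 20.0685*o^2 + 1.701*o - 0.0608
(4) = -4*u^4 - 10*u^3 - 4*u^2 - 4*u + 10
(5) = -6*s + 3*sqrt(2)*s/2 + 6*sqrt(2)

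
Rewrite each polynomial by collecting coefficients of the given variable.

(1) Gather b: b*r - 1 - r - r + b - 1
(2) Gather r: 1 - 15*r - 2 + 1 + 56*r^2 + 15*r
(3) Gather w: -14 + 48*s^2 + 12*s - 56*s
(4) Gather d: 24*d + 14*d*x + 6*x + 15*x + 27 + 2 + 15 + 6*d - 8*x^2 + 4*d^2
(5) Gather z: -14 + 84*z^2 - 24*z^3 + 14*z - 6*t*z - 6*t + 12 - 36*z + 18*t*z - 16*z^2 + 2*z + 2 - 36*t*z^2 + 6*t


(1) = b*(r + 1) - 2*r - 2
(2) = 56*r^2
(3) = 48*s^2 - 44*s - 14
(4) = 4*d^2 + d*(14*x + 30) - 8*x^2 + 21*x + 44
(5) = -24*z^3 + z^2*(68 - 36*t) + z*(12*t - 20)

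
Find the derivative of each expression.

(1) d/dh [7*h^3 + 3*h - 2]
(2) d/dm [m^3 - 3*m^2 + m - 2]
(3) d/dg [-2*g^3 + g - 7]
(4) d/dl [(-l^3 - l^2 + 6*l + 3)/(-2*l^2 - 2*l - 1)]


(1) = 21*h^2 + 3
(2) = 3*m^2 - 6*m + 1
(3) = 1 - 6*g^2
(4) = l*(2*l^3 + 4*l^2 + 17*l + 14)/(4*l^4 + 8*l^3 + 8*l^2 + 4*l + 1)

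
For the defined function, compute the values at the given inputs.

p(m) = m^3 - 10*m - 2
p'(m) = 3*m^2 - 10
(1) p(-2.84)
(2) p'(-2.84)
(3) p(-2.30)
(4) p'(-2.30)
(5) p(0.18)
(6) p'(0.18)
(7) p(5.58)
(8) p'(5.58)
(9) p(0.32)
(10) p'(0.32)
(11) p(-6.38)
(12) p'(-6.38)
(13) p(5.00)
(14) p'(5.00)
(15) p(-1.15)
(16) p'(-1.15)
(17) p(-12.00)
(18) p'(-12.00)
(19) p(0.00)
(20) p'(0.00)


(1) = 3.49
(2) = 14.20
(3) = 8.83
(4) = 5.87
(5) = -3.79
(6) = -9.90
(7) = 115.94
(8) = 83.41
(9) = -5.17
(10) = -9.69
(11) = -197.89
(12) = 112.11
(13) = 73.00
(14) = 65.00
(15) = 7.98
(16) = -6.03
(17) = -1610.00
(18) = 422.00
(19) = -2.00
(20) = -10.00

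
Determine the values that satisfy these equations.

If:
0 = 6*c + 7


Then:
c = -7/6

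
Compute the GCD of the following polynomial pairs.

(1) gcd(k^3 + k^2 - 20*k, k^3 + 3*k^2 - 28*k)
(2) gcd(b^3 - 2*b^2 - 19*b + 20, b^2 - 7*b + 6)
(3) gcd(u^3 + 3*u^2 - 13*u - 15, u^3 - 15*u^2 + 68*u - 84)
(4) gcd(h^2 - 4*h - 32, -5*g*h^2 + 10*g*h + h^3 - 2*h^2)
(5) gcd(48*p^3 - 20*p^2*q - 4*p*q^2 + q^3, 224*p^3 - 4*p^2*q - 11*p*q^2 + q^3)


(1) = gcd(k*(k - 4)*(k + 5), k*(k - 4)*(k + 7)) = k^2 - 4*k
(2) = b - 1
(3) = 1
(4) = 1
(5) = 4*p + q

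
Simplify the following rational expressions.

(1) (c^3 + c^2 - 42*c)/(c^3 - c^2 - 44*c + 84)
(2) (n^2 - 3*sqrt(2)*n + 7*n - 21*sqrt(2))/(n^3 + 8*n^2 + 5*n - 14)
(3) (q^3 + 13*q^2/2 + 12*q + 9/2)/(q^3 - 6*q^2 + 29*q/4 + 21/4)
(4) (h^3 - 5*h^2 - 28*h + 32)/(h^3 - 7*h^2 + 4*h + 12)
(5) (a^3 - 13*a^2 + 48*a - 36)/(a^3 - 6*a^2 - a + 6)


(1) = c/(c - 2)
(2) = (n - 3*sqrt(2))/(n^2 + n - 2)
(3) = (2*q^2 + 12*q + 18)/(2*q^2 - 13*q + 21)
(4) = (h^3 - 5*h^2 - 28*h + 32)/(h^3 - 7*h^2 + 4*h + 12)
(5) = (a - 6)/(a + 1)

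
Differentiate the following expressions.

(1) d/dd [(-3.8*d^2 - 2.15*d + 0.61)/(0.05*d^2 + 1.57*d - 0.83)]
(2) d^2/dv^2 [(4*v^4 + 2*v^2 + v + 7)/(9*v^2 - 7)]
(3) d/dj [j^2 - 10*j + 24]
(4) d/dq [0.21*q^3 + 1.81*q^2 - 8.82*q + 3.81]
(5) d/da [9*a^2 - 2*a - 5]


(1) = (-5.8585*d^2 + 6.247*d + 0.8268)/(0.0025*d^4 + 0.157*d^3 + 2.3819*d^2 - 2.6062*d + 0.6889)
(2) = 2*(324*v^6 - 756*v^4 + 81*v^3 + 3255*v^2 + 189*v + 539)/(729*v^6 - 1701*v^4 + 1323*v^2 - 343)
(3) = 2*j - 10
(4) = 0.63*q^2 + 3.62*q - 8.82
(5) = 18*a - 2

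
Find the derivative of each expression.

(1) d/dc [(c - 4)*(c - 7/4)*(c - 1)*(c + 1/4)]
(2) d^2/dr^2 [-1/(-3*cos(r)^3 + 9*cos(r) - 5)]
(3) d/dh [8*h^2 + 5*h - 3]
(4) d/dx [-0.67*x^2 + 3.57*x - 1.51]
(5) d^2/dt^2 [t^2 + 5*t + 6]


(1) = 4*c^3 - 39*c^2/2 + 177*c/8 - 61/16
(2) = (81*sin(r)^4 - 81*sin(r)^2 - 135*cos(r) + 162)*sin(r)^2/(3*cos(r)^3 - 9*cos(r) + 5)^3
(3) = 16*h + 5
(4) = 3.57 - 1.34*x
(5) = 2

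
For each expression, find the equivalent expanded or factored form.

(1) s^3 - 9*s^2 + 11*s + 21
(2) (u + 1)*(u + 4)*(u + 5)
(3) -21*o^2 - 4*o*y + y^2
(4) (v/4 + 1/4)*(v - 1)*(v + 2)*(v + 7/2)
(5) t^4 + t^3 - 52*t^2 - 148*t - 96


(1) = (s - 7)*(s - 3)*(s + 1)
(2) = u^3 + 10*u^2 + 29*u + 20
(3) = (-7*o + y)*(3*o + y)
(4) = v^4/4 + 11*v^3/8 + 3*v^2/2 - 11*v/8 - 7/4
(5) = (t - 8)*(t + 1)*(t + 2)*(t + 6)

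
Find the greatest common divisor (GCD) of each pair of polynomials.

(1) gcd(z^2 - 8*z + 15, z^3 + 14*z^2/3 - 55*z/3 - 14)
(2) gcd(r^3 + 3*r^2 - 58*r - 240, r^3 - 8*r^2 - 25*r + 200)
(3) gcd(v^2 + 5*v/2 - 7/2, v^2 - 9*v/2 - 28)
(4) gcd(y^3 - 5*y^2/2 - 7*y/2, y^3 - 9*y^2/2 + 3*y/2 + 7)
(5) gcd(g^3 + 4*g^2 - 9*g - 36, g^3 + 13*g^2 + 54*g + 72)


(1) = z - 3
(2) = gcd((r - 8)*(r + 5)*(r + 6), (r - 8)*(r - 5)*(r + 5)) = r^2 - 3*r - 40
(3) = v + 7/2
(4) = gcd(y*(y - 7/2)*(y + 1), (y - 7/2)*(y - 2)*(y + 1)) = y^2 - 5*y/2 - 7/2
(5) = gcd((g - 3)*(g + 3)*(g + 4), (g + 3)*(g + 4)*(g + 6)) = g^2 + 7*g + 12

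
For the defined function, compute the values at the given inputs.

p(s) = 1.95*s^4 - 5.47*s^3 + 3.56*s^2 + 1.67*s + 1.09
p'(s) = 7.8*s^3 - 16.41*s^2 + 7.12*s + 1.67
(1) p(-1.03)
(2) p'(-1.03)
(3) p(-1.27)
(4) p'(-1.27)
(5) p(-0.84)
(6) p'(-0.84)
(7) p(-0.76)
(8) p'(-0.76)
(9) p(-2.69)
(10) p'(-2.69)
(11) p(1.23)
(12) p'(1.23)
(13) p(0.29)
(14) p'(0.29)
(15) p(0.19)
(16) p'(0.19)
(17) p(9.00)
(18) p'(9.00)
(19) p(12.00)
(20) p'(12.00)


(1) = 11.32
(2) = -31.60
(3) = 20.99
(4) = -49.82
(5) = 6.41
(6) = -20.51
(7) = 4.93
(8) = -16.64
(9) = 230.94
(10) = -288.06
(11) = 2.81
(12) = 0.12
(13) = 1.75
(14) = 2.54
(15) = 1.50
(16) = 2.48
(17) = 9110.80
(18) = 4422.74
(19) = 31516.81
(20) = 11202.47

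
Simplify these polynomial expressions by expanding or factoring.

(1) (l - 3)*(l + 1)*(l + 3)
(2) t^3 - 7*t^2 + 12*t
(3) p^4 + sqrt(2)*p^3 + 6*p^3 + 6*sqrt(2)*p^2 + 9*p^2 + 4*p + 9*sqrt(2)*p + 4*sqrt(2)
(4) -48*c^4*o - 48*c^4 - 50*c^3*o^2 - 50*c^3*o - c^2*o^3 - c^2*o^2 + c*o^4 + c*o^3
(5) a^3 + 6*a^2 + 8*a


(1) = l^3 + l^2 - 9*l - 9
(2) = t*(t - 4)*(t - 3)
(3) = (p + 1)^2*(p + 4)*(p + sqrt(2))
(4) = (-8*c + o)*(c + o)*(6*c + o)*(c*o + c)
(5) = a*(a + 2)*(a + 4)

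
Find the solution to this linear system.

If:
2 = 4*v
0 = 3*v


Then:
No Solution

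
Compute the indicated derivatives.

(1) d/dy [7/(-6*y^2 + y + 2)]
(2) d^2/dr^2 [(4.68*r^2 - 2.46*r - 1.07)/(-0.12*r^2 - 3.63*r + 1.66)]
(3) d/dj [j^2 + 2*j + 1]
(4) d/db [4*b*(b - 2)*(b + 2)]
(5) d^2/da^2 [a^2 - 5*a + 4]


(1) = 7*(12*y - 1)/(-6*y^2 + y + 2)^2
(2) = (4.148064*r^3 - 5.501088*r^2 + 5.736744*r + 32.479374)/(0.001728*r^6 + 0.156816*r^5 + 4.671972*r^4 + 43.493571*r^3 - 64.628946*r^2 + 30.008484*r - 4.574296)
(3) = 2*j + 2
(4) = 12*b^2 - 16
(5) = 2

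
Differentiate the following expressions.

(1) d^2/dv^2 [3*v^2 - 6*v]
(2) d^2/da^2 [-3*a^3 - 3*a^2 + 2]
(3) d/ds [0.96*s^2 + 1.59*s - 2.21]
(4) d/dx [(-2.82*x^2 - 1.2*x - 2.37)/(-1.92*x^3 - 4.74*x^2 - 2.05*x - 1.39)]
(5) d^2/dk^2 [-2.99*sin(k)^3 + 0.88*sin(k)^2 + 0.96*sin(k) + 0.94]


(1) = 6
(2) = -18*a - 6
(3) = 1.92*s + 1.59
(4) = (-5.4144*x^4 - 4.608*x^3 - 13.5582*x^2 - 14.628*x - 3.1905)/(3.6864*x^6 + 18.2016*x^5 + 30.3396*x^4 + 24.7716*x^3 + 17.3797*x^2 + 5.699*x + 1.9321)
(5) = 1.2825*sin(k) - 6.7275*sin(3*k) + 1.76*cos(2*k)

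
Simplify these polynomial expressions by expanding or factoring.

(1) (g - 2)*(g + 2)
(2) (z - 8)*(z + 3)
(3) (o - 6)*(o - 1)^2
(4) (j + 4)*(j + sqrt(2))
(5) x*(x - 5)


(1) = g^2 - 4
(2) = z^2 - 5*z - 24
(3) = o^3 - 8*o^2 + 13*o - 6
(4) = j^2 + sqrt(2)*j + 4*j + 4*sqrt(2)
(5) = x^2 - 5*x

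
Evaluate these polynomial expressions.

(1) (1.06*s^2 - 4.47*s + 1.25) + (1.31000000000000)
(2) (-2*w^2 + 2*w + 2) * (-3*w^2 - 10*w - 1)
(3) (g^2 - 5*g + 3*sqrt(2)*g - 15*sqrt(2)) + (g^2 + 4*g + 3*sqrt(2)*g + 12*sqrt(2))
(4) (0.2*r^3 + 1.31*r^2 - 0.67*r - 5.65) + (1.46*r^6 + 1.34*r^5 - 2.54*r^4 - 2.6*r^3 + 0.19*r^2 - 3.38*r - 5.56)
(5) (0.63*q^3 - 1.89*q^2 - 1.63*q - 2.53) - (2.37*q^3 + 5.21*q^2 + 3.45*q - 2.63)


(1) = 1.06*s^2 - 4.47*s + 2.56
(2) = 6*w^4 + 14*w^3 - 24*w^2 - 22*w - 2
(3) = 2*g^2 - g + 6*sqrt(2)*g - 3*sqrt(2)
(4) = 1.46*r^6 + 1.34*r^5 - 2.54*r^4 - 2.4*r^3 + 1.5*r^2 - 4.05*r - 11.21
(5) = -1.74*q^3 - 7.1*q^2 - 5.08*q + 0.1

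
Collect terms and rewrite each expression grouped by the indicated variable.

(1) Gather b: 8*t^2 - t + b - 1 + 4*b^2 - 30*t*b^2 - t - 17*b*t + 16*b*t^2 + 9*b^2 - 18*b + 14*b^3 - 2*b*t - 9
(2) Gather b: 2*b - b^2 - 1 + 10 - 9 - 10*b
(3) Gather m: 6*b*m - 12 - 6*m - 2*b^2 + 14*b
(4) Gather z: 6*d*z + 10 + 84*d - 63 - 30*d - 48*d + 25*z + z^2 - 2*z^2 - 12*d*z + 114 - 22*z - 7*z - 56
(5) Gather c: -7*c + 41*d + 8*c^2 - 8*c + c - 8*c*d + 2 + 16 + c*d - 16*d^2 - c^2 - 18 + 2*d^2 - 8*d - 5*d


(1) = 14*b^3 + b^2*(13 - 30*t) + b*(16*t^2 - 19*t - 17) + 8*t^2 - 2*t - 10
(2) = -b^2 - 8*b
(3) = -2*b^2 + 14*b + m*(6*b - 6) - 12
(4) = 6*d - z^2 + z*(-6*d - 4) + 5
(5) = 7*c^2 + c*(-7*d - 14) - 14*d^2 + 28*d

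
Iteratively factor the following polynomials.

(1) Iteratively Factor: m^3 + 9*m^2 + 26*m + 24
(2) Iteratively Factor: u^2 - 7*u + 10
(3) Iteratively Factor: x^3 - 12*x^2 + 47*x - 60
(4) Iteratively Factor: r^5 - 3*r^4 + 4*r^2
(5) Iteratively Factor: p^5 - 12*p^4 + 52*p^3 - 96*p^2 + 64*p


(1) = (m + 3)*(m^2 + 6*m + 8) = (m + 2)*(m + 3)*(m + 4)
(2) = (u - 5)*(u - 2)
(3) = (x - 5)*(x^2 - 7*x + 12) = (x - 5)*(x - 4)*(x - 3)
(4) = (r - 2)*(r^4 - r^3 - 2*r^2) = r*(r - 2)*(r^3 - r^2 - 2*r) = r*(r - 2)*(r + 1)*(r^2 - 2*r) = r^2*(r - 2)*(r + 1)*(r - 2)
(5) = (p - 2)*(p^4 - 10*p^3 + 32*p^2 - 32*p) = (p - 4)*(p - 2)*(p^3 - 6*p^2 + 8*p) = (p - 4)^2*(p - 2)*(p^2 - 2*p) = (p - 4)^2*(p - 2)^2*(p)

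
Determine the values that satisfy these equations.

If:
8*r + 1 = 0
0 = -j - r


Then:
j = 1/8
r = -1/8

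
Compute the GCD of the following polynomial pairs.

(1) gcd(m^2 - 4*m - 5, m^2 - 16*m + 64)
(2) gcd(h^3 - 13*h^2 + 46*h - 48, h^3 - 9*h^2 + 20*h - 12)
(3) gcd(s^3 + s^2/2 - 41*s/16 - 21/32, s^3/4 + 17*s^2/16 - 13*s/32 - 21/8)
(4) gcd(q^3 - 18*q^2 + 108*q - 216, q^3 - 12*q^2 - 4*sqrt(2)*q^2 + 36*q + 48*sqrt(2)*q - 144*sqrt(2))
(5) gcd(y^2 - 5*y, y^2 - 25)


(1) = gcd((m - 5)*(m + 1), (m - 8)^2) = 1
(2) = gcd((h - 8)*(h - 3)*(h - 2), (h - 6)*(h - 2)*(h - 1)) = h - 2
(3) = gcd((s - 3/2)*(s + 1/4)*(s + 7/4), (s/4 + 1)*(s - 3/2)*(s + 7/4)) = s^2 + s/4 - 21/8
(4) = q^2 - 12*q + 36
(5) = y - 5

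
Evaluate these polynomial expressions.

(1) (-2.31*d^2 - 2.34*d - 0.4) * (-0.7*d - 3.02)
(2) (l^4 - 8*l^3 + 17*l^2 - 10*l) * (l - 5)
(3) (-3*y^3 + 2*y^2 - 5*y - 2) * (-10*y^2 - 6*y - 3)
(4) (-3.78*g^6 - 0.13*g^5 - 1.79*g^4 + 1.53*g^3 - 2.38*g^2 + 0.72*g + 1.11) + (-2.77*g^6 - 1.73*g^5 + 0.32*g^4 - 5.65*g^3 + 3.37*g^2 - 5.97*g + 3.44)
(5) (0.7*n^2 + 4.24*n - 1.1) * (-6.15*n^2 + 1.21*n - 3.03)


(1) = 1.617*d^3 + 8.6142*d^2 + 7.3468*d + 1.208
(2) = l^5 - 13*l^4 + 57*l^3 - 95*l^2 + 50*l
(3) = 30*y^5 - 2*y^4 + 47*y^3 + 44*y^2 + 27*y + 6
(4) = -6.55*g^6 - 1.86*g^5 - 1.47*g^4 - 4.12*g^3 + 0.99*g^2 - 5.25*g + 4.55
(5) = -4.305*n^4 - 25.229*n^3 + 9.7744*n^2 - 14.1782*n + 3.333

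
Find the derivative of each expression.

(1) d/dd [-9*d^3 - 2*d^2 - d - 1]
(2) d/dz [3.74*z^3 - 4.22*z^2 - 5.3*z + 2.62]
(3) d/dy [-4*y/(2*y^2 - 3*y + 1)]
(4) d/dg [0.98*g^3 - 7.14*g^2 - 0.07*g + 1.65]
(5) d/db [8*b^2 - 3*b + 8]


(1) = -27*d^2 - 4*d - 1
(2) = 11.22*z^2 - 8.44*z - 5.3
(3) = 4*(2*y^2 - 1)/(4*y^4 - 12*y^3 + 13*y^2 - 6*y + 1)
(4) = 2.94*g^2 - 14.28*g - 0.07
(5) = 16*b - 3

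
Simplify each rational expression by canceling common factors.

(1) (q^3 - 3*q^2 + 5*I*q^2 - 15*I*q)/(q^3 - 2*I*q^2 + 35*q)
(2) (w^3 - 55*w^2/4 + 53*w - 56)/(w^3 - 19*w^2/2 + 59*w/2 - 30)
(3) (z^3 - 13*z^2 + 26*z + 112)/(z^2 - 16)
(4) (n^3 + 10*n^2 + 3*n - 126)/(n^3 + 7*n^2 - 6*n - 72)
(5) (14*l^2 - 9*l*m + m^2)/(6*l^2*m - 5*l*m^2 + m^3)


(1) = (q - 3)/(q - 7*I)
(2) = (4*w^2 - 39*w + 56)/(4*w^2 - 22*w + 30)
(3) = (z^3 - 13*z^2 + 26*z + 112)/(z^2 - 16)
(4) = (n + 7)/(n + 4)
(5) = (7*l - m)/(3*l*m - m^2)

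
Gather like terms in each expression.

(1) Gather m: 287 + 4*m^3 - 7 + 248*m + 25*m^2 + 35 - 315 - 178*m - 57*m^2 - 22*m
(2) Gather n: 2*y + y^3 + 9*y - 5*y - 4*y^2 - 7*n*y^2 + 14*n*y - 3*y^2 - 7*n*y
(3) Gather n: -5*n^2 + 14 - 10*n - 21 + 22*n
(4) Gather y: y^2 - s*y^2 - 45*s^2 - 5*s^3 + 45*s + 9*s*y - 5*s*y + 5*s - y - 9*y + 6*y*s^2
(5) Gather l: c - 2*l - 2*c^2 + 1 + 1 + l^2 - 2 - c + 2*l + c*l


(1) = 4*m^3 - 32*m^2 + 48*m
(2) = n*(-7*y^2 + 7*y) + y^3 - 7*y^2 + 6*y
(3) = -5*n^2 + 12*n - 7
(4) = -5*s^3 - 45*s^2 + 50*s + y^2*(1 - s) + y*(6*s^2 + 4*s - 10)
(5) = -2*c^2 + c*l + l^2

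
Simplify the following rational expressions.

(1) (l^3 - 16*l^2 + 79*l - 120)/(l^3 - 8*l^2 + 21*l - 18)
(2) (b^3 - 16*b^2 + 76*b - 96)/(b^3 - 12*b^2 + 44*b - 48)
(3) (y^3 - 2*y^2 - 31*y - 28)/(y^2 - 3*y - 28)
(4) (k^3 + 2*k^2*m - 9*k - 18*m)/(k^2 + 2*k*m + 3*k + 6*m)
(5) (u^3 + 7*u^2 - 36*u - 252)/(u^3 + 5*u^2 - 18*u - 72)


(1) = (l^2 - 13*l + 40)/(l^2 - 5*l + 6)
(2) = (b - 8)/(b - 4)
(3) = y + 1
(4) = k - 3
(5) = (u^2 + u - 42)/(u^2 - u - 12)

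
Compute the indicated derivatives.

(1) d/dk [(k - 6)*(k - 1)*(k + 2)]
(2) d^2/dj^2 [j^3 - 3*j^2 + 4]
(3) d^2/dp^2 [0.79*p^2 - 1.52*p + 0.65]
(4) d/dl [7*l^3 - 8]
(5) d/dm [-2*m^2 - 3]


(1) = 3*k^2 - 10*k - 8
(2) = 6*j - 6
(3) = 1.58000000000000
(4) = 21*l^2
(5) = -4*m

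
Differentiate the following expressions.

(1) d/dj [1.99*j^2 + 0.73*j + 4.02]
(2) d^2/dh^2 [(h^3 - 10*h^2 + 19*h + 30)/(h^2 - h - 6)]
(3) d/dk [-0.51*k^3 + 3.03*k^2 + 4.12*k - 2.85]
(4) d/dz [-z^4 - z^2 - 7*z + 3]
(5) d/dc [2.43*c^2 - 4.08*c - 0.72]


(1) = 3.98*j + 0.73
(2) = 16*(2*h^3 - 9*h^2 + 45*h - 33)/(h^6 - 3*h^5 - 15*h^4 + 35*h^3 + 90*h^2 - 108*h - 216)
(3) = -1.53*k^2 + 6.06*k + 4.12
(4) = -4*z^3 - 2*z - 7
(5) = 4.86*c - 4.08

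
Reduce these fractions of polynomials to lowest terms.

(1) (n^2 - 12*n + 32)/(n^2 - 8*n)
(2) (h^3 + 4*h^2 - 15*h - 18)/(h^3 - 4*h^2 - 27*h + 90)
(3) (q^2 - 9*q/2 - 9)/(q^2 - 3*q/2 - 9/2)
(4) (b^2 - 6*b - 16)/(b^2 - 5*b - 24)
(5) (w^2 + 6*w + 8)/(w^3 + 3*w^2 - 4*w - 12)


(1) = (n - 4)/n
(2) = (h^2 + 7*h + 6)/(h^2 - h - 30)
(3) = (q - 6)/(q - 3)
(4) = (b + 2)/(b + 3)
(5) = (w + 4)/(w^2 + w - 6)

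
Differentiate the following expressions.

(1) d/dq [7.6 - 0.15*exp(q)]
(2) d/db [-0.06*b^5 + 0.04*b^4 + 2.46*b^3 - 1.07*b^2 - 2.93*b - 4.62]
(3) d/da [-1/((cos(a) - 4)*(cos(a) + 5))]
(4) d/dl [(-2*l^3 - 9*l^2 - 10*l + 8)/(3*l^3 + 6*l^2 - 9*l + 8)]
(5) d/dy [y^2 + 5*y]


(1) = -0.15*exp(q)
(2) = -0.3*b^4 + 0.16*b^3 + 7.38*b^2 - 2.14*b - 2.93
(3) = -(sin(a) + sin(2*a))/((cos(a) - 4)^2*(cos(a) + 5)^2)
(4) = (15*l^4 + 96*l^3 + 21*l^2 - 240*l - 8)/(9*l^6 + 36*l^5 - 18*l^4 - 60*l^3 + 177*l^2 - 144*l + 64)
(5) = 2*y + 5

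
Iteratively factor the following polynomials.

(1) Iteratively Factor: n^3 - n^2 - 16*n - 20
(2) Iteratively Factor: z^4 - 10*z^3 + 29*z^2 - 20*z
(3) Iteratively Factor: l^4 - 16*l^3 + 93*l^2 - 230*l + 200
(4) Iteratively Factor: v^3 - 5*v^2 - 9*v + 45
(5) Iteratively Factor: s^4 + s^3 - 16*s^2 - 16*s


(1) = (n + 2)*(n^2 - 3*n - 10) = (n + 2)^2*(n - 5)
(2) = (z)*(z^3 - 10*z^2 + 29*z - 20) = z*(z - 5)*(z^2 - 5*z + 4) = z*(z - 5)*(z - 4)*(z - 1)
(3) = (l - 5)*(l^3 - 11*l^2 + 38*l - 40) = (l - 5)*(l - 2)*(l^2 - 9*l + 20) = (l - 5)*(l - 4)*(l - 2)*(l - 5)
(4) = (v - 3)*(v^2 - 2*v - 15) = (v - 3)*(v + 3)*(v - 5)
(5) = (s - 4)*(s^3 + 5*s^2 + 4*s) = s*(s - 4)*(s^2 + 5*s + 4) = s*(s - 4)*(s + 1)*(s + 4)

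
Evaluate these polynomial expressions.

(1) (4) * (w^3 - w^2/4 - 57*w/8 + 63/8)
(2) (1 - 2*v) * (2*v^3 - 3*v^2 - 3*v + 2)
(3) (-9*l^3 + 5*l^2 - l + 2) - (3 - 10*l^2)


(1) = 4*w^3 - w^2 - 57*w/2 + 63/2
(2) = -4*v^4 + 8*v^3 + 3*v^2 - 7*v + 2
(3) = -9*l^3 + 15*l^2 - l - 1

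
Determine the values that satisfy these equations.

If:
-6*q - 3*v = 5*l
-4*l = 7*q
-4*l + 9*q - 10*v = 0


Then:
l = 0
q = 0
v = 0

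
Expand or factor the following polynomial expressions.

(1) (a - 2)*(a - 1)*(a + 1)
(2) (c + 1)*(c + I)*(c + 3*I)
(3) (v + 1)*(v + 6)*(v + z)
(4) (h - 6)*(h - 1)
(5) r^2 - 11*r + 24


(1) = a^3 - 2*a^2 - a + 2
(2) = c^3 + c^2 + 4*I*c^2 - 3*c + 4*I*c - 3
(3) = v^3 + v^2*z + 7*v^2 + 7*v*z + 6*v + 6*z
(4) = h^2 - 7*h + 6
(5) = (r - 8)*(r - 3)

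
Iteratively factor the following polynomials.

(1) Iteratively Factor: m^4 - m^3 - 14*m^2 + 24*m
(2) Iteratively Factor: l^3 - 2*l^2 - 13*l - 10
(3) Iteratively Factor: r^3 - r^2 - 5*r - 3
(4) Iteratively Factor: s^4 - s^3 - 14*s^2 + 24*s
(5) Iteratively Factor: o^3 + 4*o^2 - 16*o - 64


(1) = (m)*(m^3 - m^2 - 14*m + 24) = m*(m + 4)*(m^2 - 5*m + 6) = m*(m - 2)*(m + 4)*(m - 3)
(2) = (l - 5)*(l^2 + 3*l + 2) = (l - 5)*(l + 2)*(l + 1)
(3) = (r + 1)*(r^2 - 2*r - 3) = (r + 1)^2*(r - 3)
(4) = (s)*(s^3 - s^2 - 14*s + 24) = s*(s - 2)*(s^2 + s - 12) = s*(s - 2)*(s + 4)*(s - 3)
(5) = (o - 4)*(o^2 + 8*o + 16) = (o - 4)*(o + 4)*(o + 4)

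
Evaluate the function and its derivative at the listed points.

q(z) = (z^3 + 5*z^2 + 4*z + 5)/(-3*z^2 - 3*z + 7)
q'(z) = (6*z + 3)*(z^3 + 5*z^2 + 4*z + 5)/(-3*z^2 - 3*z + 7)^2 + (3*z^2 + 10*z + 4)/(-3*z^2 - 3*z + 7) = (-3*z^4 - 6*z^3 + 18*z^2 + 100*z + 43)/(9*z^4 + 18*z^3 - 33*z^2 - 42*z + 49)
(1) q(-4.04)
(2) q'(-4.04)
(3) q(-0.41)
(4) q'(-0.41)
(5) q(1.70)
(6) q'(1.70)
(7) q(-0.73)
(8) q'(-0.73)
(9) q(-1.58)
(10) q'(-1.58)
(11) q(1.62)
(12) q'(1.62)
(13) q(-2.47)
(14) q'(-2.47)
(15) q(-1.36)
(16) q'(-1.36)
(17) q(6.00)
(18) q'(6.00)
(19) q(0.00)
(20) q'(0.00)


(1) = -0.15
(2) = -0.53
(3) = 0.53
(4) = 0.09
(5) = -4.60
(6) = 4.59
(7) = 0.57
(8) = -0.33
(9) = 1.70
(10) = -3.60
(11) = -5.03
(12) = 6.27
(13) = -2.71
(14) = -7.62
(15) = 1.14
(16) = -1.79
(17) = -3.57
(18) = -0.27
(19) = 0.71
(20) = 0.88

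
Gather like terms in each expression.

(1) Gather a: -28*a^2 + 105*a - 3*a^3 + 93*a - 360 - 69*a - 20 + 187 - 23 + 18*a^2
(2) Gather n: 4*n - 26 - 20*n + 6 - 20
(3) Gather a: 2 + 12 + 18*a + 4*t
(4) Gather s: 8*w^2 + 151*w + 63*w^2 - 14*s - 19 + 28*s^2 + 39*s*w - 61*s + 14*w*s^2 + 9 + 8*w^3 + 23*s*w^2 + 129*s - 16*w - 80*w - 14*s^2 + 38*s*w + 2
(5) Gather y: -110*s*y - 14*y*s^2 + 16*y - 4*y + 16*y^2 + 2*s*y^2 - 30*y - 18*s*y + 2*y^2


(1) = -3*a^3 - 10*a^2 + 129*a - 216
(2) = -16*n - 40
(3) = 18*a + 4*t + 14
(4) = s^2*(14*w + 14) + s*(23*w^2 + 77*w + 54) + 8*w^3 + 71*w^2 + 55*w - 8
(5) = y^2*(2*s + 18) + y*(-14*s^2 - 128*s - 18)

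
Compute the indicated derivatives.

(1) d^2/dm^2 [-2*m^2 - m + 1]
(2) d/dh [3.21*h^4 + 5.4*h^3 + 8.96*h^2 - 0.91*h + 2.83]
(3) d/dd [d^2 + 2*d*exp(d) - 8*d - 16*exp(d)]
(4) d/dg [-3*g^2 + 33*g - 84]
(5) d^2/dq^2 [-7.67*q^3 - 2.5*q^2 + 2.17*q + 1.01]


(1) = -4
(2) = 12.84*h^3 + 16.2*h^2 + 17.92*h - 0.91
(3) = 2*d*exp(d) + 2*d - 14*exp(d) - 8
(4) = 33 - 6*g
(5) = -46.02*q - 5.0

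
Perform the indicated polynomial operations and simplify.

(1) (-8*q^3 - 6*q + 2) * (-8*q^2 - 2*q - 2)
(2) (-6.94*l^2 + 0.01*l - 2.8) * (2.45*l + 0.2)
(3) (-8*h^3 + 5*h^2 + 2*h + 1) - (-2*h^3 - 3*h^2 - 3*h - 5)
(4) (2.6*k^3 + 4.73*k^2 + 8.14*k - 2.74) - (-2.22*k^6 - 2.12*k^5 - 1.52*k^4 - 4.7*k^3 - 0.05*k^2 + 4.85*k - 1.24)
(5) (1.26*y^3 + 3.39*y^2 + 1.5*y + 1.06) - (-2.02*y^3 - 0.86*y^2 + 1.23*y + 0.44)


(1) = 64*q^5 + 16*q^4 + 64*q^3 - 4*q^2 + 8*q - 4
(2) = -17.003*l^3 - 1.3635*l^2 - 6.858*l - 0.56
(3) = -6*h^3 + 8*h^2 + 5*h + 6
(4) = 2.22*k^6 + 2.12*k^5 + 1.52*k^4 + 7.3*k^3 + 4.78*k^2 + 3.29*k - 1.5
(5) = 3.28*y^3 + 4.25*y^2 + 0.27*y + 0.62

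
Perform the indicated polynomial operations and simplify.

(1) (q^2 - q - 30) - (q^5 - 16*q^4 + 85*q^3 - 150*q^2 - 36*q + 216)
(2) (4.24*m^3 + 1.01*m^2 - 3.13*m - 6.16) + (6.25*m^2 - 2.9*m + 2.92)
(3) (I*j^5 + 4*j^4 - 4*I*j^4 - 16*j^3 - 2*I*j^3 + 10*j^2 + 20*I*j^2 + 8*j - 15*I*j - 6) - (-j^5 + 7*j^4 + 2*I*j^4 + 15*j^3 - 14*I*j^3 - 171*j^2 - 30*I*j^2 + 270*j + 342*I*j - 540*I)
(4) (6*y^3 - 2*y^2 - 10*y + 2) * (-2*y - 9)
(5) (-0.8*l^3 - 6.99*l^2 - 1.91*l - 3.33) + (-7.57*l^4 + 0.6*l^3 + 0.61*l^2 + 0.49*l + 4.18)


(1) = -q^5 + 16*q^4 - 85*q^3 + 151*q^2 + 35*q - 246
(2) = 4.24*m^3 + 7.26*m^2 - 6.03*m - 3.24
(3) = j^5 + I*j^5 - 3*j^4 - 6*I*j^4 - 31*j^3 + 12*I*j^3 + 181*j^2 + 50*I*j^2 - 262*j - 357*I*j - 6 + 540*I
(4) = -12*y^4 - 50*y^3 + 38*y^2 + 86*y - 18
(5) = -7.57*l^4 - 0.2*l^3 - 6.38*l^2 - 1.42*l + 0.85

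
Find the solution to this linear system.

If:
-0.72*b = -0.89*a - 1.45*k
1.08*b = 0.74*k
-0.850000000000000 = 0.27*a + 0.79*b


Then:
a = 3.64
b = -2.32
k = -3.39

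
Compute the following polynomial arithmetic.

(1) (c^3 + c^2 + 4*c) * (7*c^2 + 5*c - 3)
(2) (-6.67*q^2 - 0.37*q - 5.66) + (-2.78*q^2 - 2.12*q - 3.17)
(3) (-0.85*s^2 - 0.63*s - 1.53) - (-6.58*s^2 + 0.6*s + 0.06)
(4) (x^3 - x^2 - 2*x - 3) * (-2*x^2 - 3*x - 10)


(1) = 7*c^5 + 12*c^4 + 30*c^3 + 17*c^2 - 12*c
(2) = -9.45*q^2 - 2.49*q - 8.83
(3) = 5.73*s^2 - 1.23*s - 1.59
(4) = -2*x^5 - x^4 - 3*x^3 + 22*x^2 + 29*x + 30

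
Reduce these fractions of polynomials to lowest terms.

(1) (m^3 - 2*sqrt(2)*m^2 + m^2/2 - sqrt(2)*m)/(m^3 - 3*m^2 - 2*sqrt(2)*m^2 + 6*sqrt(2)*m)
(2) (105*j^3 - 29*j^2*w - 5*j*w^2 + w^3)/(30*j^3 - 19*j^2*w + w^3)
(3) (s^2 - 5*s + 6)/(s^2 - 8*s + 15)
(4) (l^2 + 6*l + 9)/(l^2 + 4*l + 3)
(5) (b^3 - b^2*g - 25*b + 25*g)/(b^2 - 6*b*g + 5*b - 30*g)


(1) = (2*m + 1)/(2*m - 6)
(2) = (-7*j + w)/(-2*j + w)
(3) = (s - 2)/(s - 5)
(4) = (l + 3)/(l + 1)
(5) = (b^2 - b*g - 5*b + 5*g)/(b - 6*g)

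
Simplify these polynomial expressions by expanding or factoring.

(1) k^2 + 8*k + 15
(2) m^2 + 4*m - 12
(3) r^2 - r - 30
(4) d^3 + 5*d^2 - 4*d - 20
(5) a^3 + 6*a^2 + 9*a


(1) = (k + 3)*(k + 5)
(2) = (m - 2)*(m + 6)
(3) = (r - 6)*(r + 5)
(4) = (d - 2)*(d + 2)*(d + 5)
(5) = a*(a + 3)^2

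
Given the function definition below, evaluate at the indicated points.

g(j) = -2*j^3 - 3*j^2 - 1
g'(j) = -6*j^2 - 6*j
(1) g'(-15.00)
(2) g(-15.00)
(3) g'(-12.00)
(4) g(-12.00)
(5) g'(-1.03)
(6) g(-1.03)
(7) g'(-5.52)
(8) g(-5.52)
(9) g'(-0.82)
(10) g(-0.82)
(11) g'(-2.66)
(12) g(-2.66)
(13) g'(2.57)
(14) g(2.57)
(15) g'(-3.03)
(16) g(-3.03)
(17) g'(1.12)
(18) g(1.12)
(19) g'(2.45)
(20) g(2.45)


(1) = -1260.00
(2) = 6074.00
(3) = -792.00
(4) = 3023.00
(5) = -0.19
(6) = -2.00
(7) = -149.70
(8) = 243.98
(9) = 0.89
(10) = -1.91
(11) = -26.49
(12) = 15.42
(13) = -55.05
(14) = -54.76
(15) = -36.91
(16) = 27.09
(17) = -14.25
(18) = -7.57
(19) = -50.72
(20) = -48.42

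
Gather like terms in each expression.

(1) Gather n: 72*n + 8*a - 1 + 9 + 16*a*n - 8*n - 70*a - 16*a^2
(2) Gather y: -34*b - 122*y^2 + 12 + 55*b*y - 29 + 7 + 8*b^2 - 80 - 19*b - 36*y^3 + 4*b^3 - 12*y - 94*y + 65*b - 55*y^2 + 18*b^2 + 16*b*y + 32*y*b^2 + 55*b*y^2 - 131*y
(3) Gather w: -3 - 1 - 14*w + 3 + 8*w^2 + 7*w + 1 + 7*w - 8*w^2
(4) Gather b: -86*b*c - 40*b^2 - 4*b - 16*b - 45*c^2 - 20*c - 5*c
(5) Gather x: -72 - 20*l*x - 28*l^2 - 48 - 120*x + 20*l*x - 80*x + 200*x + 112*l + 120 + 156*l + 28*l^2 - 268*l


(1) = -16*a^2 - 62*a + n*(16*a + 64) + 8
(2) = 4*b^3 + 26*b^2 + 12*b - 36*y^3 + y^2*(55*b - 177) + y*(32*b^2 + 71*b - 237) - 90
(3) = 0
(4) = -40*b^2 + b*(-86*c - 20) - 45*c^2 - 25*c
(5) = 0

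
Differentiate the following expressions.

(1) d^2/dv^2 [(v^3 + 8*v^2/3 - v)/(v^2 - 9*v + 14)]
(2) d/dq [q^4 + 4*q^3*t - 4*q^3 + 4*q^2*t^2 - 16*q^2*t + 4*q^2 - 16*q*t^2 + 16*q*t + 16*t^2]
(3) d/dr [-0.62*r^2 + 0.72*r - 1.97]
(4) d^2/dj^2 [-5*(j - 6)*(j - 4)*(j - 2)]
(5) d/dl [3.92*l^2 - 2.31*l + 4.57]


(1) = 20*(27*v^3 - 147*v^2 + 189*v + 119)/(3*(v^6 - 27*v^5 + 285*v^4 - 1485*v^3 + 3990*v^2 - 5292*v + 2744))
(2) = 4*q^3 + 12*q^2*t - 12*q^2 + 8*q*t^2 - 32*q*t + 8*q - 16*t^2 + 16*t
(3) = 0.72 - 1.24*r
(4) = 120 - 30*j
(5) = 7.84*l - 2.31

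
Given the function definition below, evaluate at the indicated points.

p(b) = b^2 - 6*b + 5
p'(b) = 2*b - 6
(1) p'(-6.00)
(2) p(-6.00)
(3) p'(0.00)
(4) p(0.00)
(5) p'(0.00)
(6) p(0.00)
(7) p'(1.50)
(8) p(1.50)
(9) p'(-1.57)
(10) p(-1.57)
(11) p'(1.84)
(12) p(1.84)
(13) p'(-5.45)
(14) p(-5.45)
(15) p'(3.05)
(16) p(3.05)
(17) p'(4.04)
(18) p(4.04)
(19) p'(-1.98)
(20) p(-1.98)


(1) = -18.00
(2) = 77.00
(3) = -6.00
(4) = 5.00
(5) = -6.00
(6) = 5.00
(7) = -3.00
(8) = -1.75
(9) = -9.14
(10) = 16.88
(11) = -2.32
(12) = -2.65
(13) = -16.90
(14) = 67.40
(15) = 0.10
(16) = -4.00
(17) = 2.08
(18) = -2.92
(19) = -9.96
(20) = 20.80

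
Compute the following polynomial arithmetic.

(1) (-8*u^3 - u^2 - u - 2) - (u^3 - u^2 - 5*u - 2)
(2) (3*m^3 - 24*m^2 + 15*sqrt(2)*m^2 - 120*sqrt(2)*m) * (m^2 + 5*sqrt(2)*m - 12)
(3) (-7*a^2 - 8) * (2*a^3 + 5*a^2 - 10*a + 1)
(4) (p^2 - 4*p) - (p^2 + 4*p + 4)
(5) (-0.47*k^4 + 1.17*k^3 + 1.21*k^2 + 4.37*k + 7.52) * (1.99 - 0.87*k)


(1) = -9*u^3 + 4*u
(2) = 3*m^5 - 24*m^4 + 30*sqrt(2)*m^4 - 240*sqrt(2)*m^3 + 114*m^3 - 912*m^2 - 180*sqrt(2)*m^2 + 1440*sqrt(2)*m
(3) = -14*a^5 - 35*a^4 + 54*a^3 - 47*a^2 + 80*a - 8
(4) = -8*p - 4
(5) = 0.4089*k^5 - 1.9532*k^4 + 1.2756*k^3 - 1.394*k^2 + 2.1539*k + 14.9648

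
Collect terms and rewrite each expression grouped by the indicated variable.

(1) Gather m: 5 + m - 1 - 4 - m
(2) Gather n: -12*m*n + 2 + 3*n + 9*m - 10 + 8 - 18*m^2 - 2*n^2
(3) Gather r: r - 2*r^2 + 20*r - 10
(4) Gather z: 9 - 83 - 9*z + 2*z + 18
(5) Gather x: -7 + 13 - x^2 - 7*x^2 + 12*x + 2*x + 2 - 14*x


(1) = 0
(2) = -18*m^2 + 9*m - 2*n^2 + n*(3 - 12*m)
(3) = -2*r^2 + 21*r - 10
(4) = -7*z - 56
(5) = 8 - 8*x^2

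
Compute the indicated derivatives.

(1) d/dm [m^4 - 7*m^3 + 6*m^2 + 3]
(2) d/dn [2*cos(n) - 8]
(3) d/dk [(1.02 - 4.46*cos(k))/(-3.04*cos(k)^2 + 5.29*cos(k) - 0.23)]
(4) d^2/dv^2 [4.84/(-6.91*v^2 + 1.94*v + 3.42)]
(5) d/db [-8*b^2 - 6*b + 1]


(1) = m*(4*m^2 - 21*m + 12)
(2) = -2*sin(n)
(3) = (13.5584*cos(k)^2 - 6.2016*cos(k) + 4.37)*sin(k)/(9.2416*cos(k)^4 - 32.1632*cos(k)^3 + 29.3825*cos(k)^2 - 2.4334*cos(k) + 0.0529)
(4) = (-462.201608*v^2 + 129.764272*v + 4.84*(13.82*v - 1.94)*(27.64*v - 3.88) + 228.759696)/(-6.91*v^2 + 1.94*v + 3.42)^3
(5) = -16*b - 6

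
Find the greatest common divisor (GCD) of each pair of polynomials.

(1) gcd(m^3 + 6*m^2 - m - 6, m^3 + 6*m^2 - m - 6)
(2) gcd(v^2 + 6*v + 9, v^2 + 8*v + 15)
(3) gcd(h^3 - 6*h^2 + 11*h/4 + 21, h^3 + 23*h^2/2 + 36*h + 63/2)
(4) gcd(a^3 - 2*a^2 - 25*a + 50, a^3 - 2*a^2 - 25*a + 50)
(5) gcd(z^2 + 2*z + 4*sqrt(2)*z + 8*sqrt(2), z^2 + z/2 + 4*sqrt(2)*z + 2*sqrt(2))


(1) = gcd((m - 1)*(m + 1)*(m + 6), (m - 1)*(m + 1)*(m + 6)) = m^3 + 6*m^2 - m - 6
(2) = v + 3
(3) = h + 3/2
(4) = gcd((a - 5)*(a - 2)*(a + 5), (a - 5)*(a - 2)*(a + 5)) = a^3 - 2*a^2 - 25*a + 50
(5) = z + 4*sqrt(2)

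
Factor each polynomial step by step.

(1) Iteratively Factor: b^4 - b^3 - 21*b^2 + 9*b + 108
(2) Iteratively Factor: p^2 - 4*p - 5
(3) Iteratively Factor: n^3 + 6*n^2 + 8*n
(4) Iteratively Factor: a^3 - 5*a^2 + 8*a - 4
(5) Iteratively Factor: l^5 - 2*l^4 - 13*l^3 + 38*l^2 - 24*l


(1) = (b + 3)*(b^3 - 4*b^2 - 9*b + 36) = (b - 3)*(b + 3)*(b^2 - b - 12) = (b - 3)*(b + 3)^2*(b - 4)
(2) = (p - 5)*(p + 1)
(3) = (n)*(n^2 + 6*n + 8) = n*(n + 4)*(n + 2)
(4) = (a - 2)*(a^2 - 3*a + 2) = (a - 2)^2*(a - 1)
(5) = (l + 4)*(l^4 - 6*l^3 + 11*l^2 - 6*l) = (l - 1)*(l + 4)*(l^3 - 5*l^2 + 6*l) = (l - 2)*(l - 1)*(l + 4)*(l^2 - 3*l) = (l - 3)*(l - 2)*(l - 1)*(l + 4)*(l)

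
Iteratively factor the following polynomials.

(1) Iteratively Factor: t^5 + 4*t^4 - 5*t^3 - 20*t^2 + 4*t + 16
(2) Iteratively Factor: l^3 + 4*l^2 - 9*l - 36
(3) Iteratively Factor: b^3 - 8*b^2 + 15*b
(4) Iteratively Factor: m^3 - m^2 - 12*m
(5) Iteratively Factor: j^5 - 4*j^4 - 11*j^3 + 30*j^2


(1) = (t + 4)*(t^4 - 5*t^2 + 4) = (t - 1)*(t + 4)*(t^3 + t^2 - 4*t - 4) = (t - 1)*(t + 2)*(t + 4)*(t^2 - t - 2) = (t - 2)*(t - 1)*(t + 2)*(t + 4)*(t + 1)
(2) = (l + 4)*(l^2 - 9) = (l - 3)*(l + 4)*(l + 3)
(3) = (b - 5)*(b^2 - 3*b) = b*(b - 5)*(b - 3)
(4) = (m)*(m^2 - m - 12) = m*(m - 4)*(m + 3)
(5) = (j - 5)*(j^4 + j^3 - 6*j^2) = j*(j - 5)*(j^3 + j^2 - 6*j) = j*(j - 5)*(j + 3)*(j^2 - 2*j) = j*(j - 5)*(j - 2)*(j + 3)*(j)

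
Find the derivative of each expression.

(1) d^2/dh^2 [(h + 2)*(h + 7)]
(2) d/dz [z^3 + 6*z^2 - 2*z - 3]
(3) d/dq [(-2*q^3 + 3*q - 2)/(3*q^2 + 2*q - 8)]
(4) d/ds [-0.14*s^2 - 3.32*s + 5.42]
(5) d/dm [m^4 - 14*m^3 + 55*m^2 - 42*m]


(1) = 2
(2) = 3*z^2 + 12*z - 2
(3) = (-6*q^4 - 8*q^3 + 39*q^2 + 12*q - 20)/(9*q^4 + 12*q^3 - 44*q^2 - 32*q + 64)
(4) = -0.28*s - 3.32
(5) = 4*m^3 - 42*m^2 + 110*m - 42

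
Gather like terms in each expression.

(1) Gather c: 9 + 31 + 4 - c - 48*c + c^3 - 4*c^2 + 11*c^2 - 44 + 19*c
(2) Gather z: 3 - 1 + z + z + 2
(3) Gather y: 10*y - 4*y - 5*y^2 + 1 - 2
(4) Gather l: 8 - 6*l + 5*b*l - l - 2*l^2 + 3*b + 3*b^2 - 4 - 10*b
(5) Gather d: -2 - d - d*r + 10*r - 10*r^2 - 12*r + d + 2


(1) = c^3 + 7*c^2 - 30*c
(2) = 2*z + 4
(3) = -5*y^2 + 6*y - 1
(4) = 3*b^2 - 7*b - 2*l^2 + l*(5*b - 7) + 4
(5) = -d*r - 10*r^2 - 2*r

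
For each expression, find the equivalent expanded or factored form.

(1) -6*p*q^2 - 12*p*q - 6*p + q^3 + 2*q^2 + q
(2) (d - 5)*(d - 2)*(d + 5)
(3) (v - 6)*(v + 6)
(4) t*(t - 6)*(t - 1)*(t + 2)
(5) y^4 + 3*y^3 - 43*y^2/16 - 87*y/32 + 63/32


(1) = (-6*p + q)*(q + 1)^2
(2) = d^3 - 2*d^2 - 25*d + 50
(3) = v^2 - 36
(4) = t^4 - 5*t^3 - 8*t^2 + 12*t
(5) = (y - 3/4)^2*(y + 1)*(y + 7/2)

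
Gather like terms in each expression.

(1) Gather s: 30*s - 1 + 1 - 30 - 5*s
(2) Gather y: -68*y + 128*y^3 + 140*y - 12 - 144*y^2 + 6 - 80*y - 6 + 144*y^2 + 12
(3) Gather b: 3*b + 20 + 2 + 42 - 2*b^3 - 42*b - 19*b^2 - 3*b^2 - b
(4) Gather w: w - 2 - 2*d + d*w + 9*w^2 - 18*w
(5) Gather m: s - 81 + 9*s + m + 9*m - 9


(1) = 25*s - 30
(2) = 128*y^3 - 8*y
(3) = -2*b^3 - 22*b^2 - 40*b + 64
(4) = -2*d + 9*w^2 + w*(d - 17) - 2
(5) = 10*m + 10*s - 90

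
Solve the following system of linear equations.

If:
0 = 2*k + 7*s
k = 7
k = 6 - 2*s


Then:
No Solution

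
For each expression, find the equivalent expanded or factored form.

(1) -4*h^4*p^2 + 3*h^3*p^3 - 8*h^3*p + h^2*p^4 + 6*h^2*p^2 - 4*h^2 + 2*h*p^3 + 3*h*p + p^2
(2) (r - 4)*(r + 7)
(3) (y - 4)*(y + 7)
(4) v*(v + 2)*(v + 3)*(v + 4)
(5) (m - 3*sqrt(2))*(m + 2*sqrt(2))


(1) = (-h + p)*(4*h + p)*(h*p + 1)^2
(2) = r^2 + 3*r - 28
(3) = y^2 + 3*y - 28
(4) = v^4 + 9*v^3 + 26*v^2 + 24*v
(5) = m^2 - sqrt(2)*m - 12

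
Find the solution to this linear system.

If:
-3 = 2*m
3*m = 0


Then:
No Solution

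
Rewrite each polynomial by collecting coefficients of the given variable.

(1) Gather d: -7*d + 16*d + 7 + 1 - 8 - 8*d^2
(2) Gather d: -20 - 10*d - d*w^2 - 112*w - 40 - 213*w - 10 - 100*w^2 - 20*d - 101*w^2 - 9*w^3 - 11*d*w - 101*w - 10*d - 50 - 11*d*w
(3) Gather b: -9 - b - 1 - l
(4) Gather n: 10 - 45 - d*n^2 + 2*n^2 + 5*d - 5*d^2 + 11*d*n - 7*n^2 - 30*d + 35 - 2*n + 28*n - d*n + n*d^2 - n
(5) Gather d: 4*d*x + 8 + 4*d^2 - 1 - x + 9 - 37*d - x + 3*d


(1) = -8*d^2 + 9*d
(2) = d*(-w^2 - 22*w - 40) - 9*w^3 - 201*w^2 - 426*w - 120
(3) = -b - l - 10
(4) = -5*d^2 - 25*d + n^2*(-d - 5) + n*(d^2 + 10*d + 25)
(5) = 4*d^2 + d*(4*x - 34) - 2*x + 16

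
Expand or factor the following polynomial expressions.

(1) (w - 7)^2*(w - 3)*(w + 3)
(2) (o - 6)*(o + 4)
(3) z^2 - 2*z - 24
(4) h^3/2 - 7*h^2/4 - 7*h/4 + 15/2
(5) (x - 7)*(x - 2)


(1) = w^4 - 14*w^3 + 40*w^2 + 126*w - 441
(2) = o^2 - 2*o - 24
(3) = (z - 6)*(z + 4)
(4) = (h/2 + 1)*(h - 3)*(h - 5/2)
(5) = x^2 - 9*x + 14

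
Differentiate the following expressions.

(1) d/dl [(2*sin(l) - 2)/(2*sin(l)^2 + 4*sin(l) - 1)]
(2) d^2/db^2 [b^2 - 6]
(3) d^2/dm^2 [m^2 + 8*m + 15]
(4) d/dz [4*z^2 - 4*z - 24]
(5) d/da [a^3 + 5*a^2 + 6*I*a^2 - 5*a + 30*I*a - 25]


(1) = 2*(4*sin(l) + cos(2*l) + 2)*cos(l)/(4*sin(l) - cos(2*l))^2
(2) = 2
(3) = 2
(4) = 8*z - 4
(5) = 3*a^2 + a*(10 + 12*I) - 5 + 30*I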